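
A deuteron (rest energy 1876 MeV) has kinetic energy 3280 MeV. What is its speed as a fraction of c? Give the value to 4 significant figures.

γ = 1 + K/(m₀c²) = 1 + 3280/1876 = 2.74840
β = √(1 − 1/γ²) = 0.9315

β ≈ 0.9315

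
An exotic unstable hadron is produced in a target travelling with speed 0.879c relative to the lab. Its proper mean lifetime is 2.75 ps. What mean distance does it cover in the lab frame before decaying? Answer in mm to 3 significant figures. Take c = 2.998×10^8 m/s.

γ = 1/√(1 − 0.879²) = 2.0972
Dilated lifetime: Δt = γτ₀ = 2.0972 × 2.75 ps = 5.7674 ps
d = vΔt = 0.879c × 5.7674 ps = 2.6352×10^8 m/s × 5.7674×10^-12 s = 1.52 mm

d ≈ 1.52 mm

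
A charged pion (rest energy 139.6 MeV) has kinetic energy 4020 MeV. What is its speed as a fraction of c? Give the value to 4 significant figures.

γ = 1 + K/(m₀c²) = 1 + 4020/139.6 = 29.7966
β = √(1 − 1/γ²) = 0.9994

β ≈ 0.9994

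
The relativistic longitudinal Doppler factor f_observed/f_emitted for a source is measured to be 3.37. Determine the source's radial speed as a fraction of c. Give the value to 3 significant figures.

f_obs/f_src = √((1+β)/(1−β)) = 3.37  ⇒  (1+β)/(1−β) = 11.357
β = |1 − D²|/(1 + D²) = |1 − 11.357|/(1 + 11.357) = 0.838

β ≈ 0.838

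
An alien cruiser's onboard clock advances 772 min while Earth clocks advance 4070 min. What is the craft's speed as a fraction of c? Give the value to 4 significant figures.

γ = Δt/τ₀ = 4070/772 = 5.27202
β = √(1 − 1/γ²) = √(1 − 1/5.27202²) = 0.9818

β ≈ 0.9818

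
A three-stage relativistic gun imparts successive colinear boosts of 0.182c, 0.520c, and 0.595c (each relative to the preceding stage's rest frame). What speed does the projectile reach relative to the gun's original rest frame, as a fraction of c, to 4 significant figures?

u ≈ 0.8949c

Compose boost 2: (0.520 + 0.182)/(1 + 0.520×0.182) = 0.7020/1.09464 = 0.641307
Compose boost 3: (0.595 + 0.641307)/(1 + 0.595×0.641307) = 1.23631/1.38158 = 0.8949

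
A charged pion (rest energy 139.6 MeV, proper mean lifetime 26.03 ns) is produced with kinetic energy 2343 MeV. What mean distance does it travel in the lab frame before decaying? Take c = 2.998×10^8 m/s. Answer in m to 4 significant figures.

γ = 1 + K/(m₀c²) = 1 + 2343/139.6 = 17.7837
β = √(1 − 1/γ²) = 0.998418
Dilated lifetime: γτ₀ = 17.7837 × 26.03 ns = 462.909 ns
d = βc·γτ₀ = 0.998418 × (2.998×10^8 m/s) × 4.62909×10^-7 s = 138.6 m

d ≈ 138.6 m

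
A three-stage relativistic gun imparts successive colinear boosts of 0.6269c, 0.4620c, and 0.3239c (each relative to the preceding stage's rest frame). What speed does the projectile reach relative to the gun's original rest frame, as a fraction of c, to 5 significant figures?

u ≈ 0.91737c

Compose boost 2: (0.4620 + 0.6269)/(1 + 0.4620×0.6269) = 1.0889/1.289628 = 0.8443521
Compose boost 3: (0.3239 + 0.8443521)/(1 + 0.3239×0.8443521) = 1.168252/1.273486 = 0.91737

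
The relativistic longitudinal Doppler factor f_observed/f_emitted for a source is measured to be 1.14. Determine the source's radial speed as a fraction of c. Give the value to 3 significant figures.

β ≈ 0.130

f_obs/f_src = √((1+β)/(1−β)) = 1.14  ⇒  (1+β)/(1−β) = 1.2996
β = |1 − D²|/(1 + D²) = |1 − 1.2996|/(1 + 1.2996) = 0.130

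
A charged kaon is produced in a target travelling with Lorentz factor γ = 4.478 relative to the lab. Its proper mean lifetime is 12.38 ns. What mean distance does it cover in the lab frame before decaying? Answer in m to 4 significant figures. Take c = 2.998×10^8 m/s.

β = √(1 − 1/γ²) = √(1 − 1/4.478²) = 0.974747
Dilated lifetime: Δt = γτ₀ = 4.478 × 12.38 ns = 55.4376 ns
d = vΔt = 0.974747c × 55.4376 ns = 2.92229×10^8 m/s × 5.54376×10^-8 s = 16.20 m

d ≈ 16.20 m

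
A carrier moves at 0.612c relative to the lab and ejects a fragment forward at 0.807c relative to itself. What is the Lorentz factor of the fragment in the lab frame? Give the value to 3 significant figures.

γ ≈ 3.20

u_lab = (0.807 + 0.612)/(1 + 0.807×0.612) = 1.419/1.49388 = 0.949873
γ = 1/√(1 − 0.949873²) = 3.20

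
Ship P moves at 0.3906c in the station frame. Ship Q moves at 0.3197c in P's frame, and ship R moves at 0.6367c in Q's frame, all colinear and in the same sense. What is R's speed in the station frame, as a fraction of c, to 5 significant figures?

u ≈ 0.90450c

Compose boost 2: (0.3197 + 0.3906)/(1 + 0.3197×0.3906) = 0.71030/1.124875 = 0.6314480
Compose boost 3: (0.6367 + 0.6314480)/(1 + 0.6367×0.6314480) = 1.268148/1.402043 = 0.90450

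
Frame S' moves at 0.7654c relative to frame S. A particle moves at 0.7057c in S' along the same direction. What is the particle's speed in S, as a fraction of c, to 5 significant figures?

Relativistic velocity addition: u = (u' + v)/(1 + u'v/c²)
= (0.7057 + 0.7654)/(1 + 0.7057×0.7654) = 1.4711/1.540143 = 0.95517

u ≈ 0.95517c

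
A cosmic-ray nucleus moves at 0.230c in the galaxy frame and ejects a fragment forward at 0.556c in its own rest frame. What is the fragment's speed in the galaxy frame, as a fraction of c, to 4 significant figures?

u ≈ 0.6969c

Compose boost 2: (0.556 + 0.230)/(1 + 0.556×0.230) = 0.7860/1.12788 = 0.6969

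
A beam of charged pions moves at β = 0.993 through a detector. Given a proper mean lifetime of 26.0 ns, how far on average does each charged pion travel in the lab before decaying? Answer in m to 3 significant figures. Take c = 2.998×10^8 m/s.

γ = 1/√(1 − 0.993²) = 8.4664
Dilated lifetime: Δt = γτ₀ = 8.4664 × 26.0 ns = 220.13 ns
d = vΔt = 0.993c × 220.13 ns = 2.9770×10^8 m/s × 2.2013×10^-7 s = 65.5 m

d ≈ 65.5 m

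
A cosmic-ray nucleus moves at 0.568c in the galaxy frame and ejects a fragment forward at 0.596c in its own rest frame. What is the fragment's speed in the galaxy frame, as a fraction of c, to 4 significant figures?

u ≈ 0.8696c

Compose boost 2: (0.596 + 0.568)/(1 + 0.596×0.568) = 1.164/1.33853 = 0.8696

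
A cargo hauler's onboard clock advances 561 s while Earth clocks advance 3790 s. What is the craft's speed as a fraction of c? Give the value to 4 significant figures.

γ = Δt/τ₀ = 3790/561 = 6.75579
β = √(1 − 1/γ²) = √(1 − 1/6.75579²) = 0.9890

β ≈ 0.9890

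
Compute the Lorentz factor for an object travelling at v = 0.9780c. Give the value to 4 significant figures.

γ = 1/√(1 − β²) = 1/√(1 − 0.9780²) = 1/√(0.0435160) = 4.794

γ ≈ 4.794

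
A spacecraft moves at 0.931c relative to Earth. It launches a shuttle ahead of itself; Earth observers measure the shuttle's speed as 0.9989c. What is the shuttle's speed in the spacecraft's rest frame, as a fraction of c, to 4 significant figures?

Inverse velocity addition: u' = (u − v)/(1 − uv/c²)
= (0.9989 − 0.931)/(1 − 0.9989×0.931) = 0.06790/0.0700241 = 0.9697

u' ≈ 0.9697c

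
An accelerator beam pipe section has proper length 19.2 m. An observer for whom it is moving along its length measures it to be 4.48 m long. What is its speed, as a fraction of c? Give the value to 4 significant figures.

β ≈ 0.9724

γ = L₀/L = 19.2/4.48 = 4.28571
β = √(1 − 1/γ²) = 0.9724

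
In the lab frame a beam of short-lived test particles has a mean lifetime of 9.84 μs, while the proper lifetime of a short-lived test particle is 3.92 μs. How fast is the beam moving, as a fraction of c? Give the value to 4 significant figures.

β ≈ 0.9172

γ = Δt/τ₀ = 9.84/3.92 = 2.51020
β = √(1 − 1/γ²) = √(1 − 1/2.51020²) = 0.9172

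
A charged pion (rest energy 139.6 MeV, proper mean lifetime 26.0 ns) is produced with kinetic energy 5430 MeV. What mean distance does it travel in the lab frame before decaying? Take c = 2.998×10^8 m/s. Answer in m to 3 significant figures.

γ = 1 + K/(m₀c²) = 1 + 5430/139.6 = 39.897
β = √(1 − 1/γ²) = 0.99969
Dilated lifetime: γτ₀ = 39.897 × 26.0 ns = 1037.3 ns
d = βc·γτ₀ = 0.99969 × (2.998×10^8 m/s) × 1.0373×10^-6 s = 311 m

d ≈ 311 m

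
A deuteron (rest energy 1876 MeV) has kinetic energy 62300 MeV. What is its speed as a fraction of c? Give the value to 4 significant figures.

β ≈ 0.9996

γ = 1 + K/(m₀c²) = 1 + 62300/1876 = 34.2090
β = √(1 − 1/γ²) = 0.9996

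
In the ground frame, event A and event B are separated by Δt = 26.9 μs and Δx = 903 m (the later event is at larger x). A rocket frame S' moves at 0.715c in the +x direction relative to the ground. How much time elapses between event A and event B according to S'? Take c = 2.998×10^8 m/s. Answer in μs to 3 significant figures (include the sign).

Δt' ≈ 35.4 μs

γ = 1/√(1 − 0.715²) = 1.4304
Δt' = γ(Δt − vΔx/c²) = 1.4304 × (26.9 μs − 0.715×903 m / (2.998×10^8 m/s))
= 1.4304 × (24.746 μs) = 35.4 μs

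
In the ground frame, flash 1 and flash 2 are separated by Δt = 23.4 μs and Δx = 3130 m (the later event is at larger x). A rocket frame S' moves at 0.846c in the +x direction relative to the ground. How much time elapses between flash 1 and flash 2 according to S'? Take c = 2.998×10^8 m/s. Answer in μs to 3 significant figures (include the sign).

Δt' ≈ 27.3 μs

γ = 1/√(1 − 0.846²) = 1.8755
Δt' = γ(Δt − vΔx/c²) = 1.8755 × (23.4 μs − 0.846×3130 m / (2.998×10^8 m/s))
= 1.8755 × (14.568 μs) = 27.3 μs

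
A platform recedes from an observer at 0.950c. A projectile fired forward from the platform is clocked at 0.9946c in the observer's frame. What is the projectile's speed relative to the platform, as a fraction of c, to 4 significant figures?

Inverse velocity addition: u' = (u − v)/(1 − uv/c²)
= (0.9946 − 0.950)/(1 − 0.9946×0.950) = 0.04460/0.0551300 = 0.8090

u' ≈ 0.8090c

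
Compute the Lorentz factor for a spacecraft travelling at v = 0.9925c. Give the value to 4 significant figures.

γ = 1/√(1 − β²) = 1/√(1 − 0.9925²) = 1/√(0.0149437) = 8.180

γ ≈ 8.180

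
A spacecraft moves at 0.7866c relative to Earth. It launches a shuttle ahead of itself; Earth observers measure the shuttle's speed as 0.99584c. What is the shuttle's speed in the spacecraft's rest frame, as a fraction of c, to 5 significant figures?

u' ≈ 0.96570c

Inverse velocity addition: u' = (u − v)/(1 − uv/c²)
= (0.99584 − 0.7866)/(1 − 0.99584×0.7866) = 0.20924/0.2166723 = 0.96570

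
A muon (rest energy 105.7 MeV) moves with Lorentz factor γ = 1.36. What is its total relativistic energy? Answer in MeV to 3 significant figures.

γ = 1.36 (given)
E = γm₀c² = 1.36 × 105.7 MeV = 144 MeV

E ≈ 144 MeV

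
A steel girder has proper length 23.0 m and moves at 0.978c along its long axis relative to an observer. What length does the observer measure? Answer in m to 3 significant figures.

γ = 1/√(1 − 0.978²) = 4.7938
Length contraction: L = L₀/γ = 23.0/4.7938 = 4.80 m

L ≈ 4.80 m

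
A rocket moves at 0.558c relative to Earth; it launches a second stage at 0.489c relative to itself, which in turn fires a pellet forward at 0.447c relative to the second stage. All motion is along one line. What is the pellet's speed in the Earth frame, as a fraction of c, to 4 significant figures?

Compose boost 2: (0.489 + 0.558)/(1 + 0.489×0.558) = 1.047/1.27286 = 0.822556
Compose boost 3: (0.447 + 0.822556)/(1 + 0.447×0.822556) = 1.26956/1.36768 = 0.9283

u ≈ 0.9283c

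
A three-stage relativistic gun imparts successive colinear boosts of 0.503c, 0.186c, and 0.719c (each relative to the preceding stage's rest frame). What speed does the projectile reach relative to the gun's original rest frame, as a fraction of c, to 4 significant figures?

u ≈ 0.9285c

Compose boost 2: (0.186 + 0.503)/(1 + 0.186×0.503) = 0.6890/1.09356 = 0.630053
Compose boost 3: (0.719 + 0.630053)/(1 + 0.719×0.630053) = 1.34905/1.45301 = 0.9285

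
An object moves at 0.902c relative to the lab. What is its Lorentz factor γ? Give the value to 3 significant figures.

γ = 1/√(1 − β²) = 1/√(1 − 0.902²) = 1/√(0.18640) = 2.32

γ ≈ 2.32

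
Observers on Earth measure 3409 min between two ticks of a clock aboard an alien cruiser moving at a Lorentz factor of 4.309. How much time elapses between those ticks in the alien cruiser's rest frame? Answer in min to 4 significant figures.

γ = 4.309 (given)
Proper time: τ₀ = Δt/γ = 3409/4.309 = 791.1 min

τ₀ ≈ 791.1 min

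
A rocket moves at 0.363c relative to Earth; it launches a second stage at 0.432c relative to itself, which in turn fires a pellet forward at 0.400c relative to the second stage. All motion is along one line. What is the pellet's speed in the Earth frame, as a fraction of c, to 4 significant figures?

u ≈ 0.8528c

Compose boost 2: (0.432 + 0.363)/(1 + 0.432×0.363) = 0.7950/1.15682 = 0.687231
Compose boost 3: (0.400 + 0.687231)/(1 + 0.400×0.687231) = 1.08723/1.27489 = 0.8528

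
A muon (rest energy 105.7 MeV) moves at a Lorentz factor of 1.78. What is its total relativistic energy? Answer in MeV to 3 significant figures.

E ≈ 188 MeV

γ = 1.78 (given)
E = γm₀c² = 1.78 × 105.7 MeV = 188 MeV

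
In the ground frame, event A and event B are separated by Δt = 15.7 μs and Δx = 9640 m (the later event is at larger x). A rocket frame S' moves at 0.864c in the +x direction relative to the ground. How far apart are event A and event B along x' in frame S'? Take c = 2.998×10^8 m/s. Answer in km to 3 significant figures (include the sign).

γ = 1/√(1 − 0.864²) = 1.9861
Δx' = γ(Δx − vΔt) = 1.9861 × (9640 m − 0.864×(2.998×10^8 m/s)×15.7×10^-6 s)
= 1.9861 × (5573.3 m) = 11.1 km

Δx' ≈ 11.1 km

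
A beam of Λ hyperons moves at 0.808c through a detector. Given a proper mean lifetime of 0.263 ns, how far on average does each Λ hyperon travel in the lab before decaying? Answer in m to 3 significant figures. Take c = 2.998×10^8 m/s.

d ≈ 0.108 m

γ = 1/√(1 − 0.808²) = 1.6973
Dilated lifetime: Δt = γτ₀ = 1.6973 × 0.263 ns = 0.44638 ns
d = vΔt = 0.808c × 0.44638 ns = 2.4224×10^8 m/s × 4.4638×10^-10 s = 0.108 m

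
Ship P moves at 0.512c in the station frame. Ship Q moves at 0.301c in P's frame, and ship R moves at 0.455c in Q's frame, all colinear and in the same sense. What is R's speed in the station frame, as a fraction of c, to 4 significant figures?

Compose boost 2: (0.301 + 0.512)/(1 + 0.301×0.512) = 0.8130/1.15411 = 0.704438
Compose boost 3: (0.455 + 0.704438)/(1 + 0.455×0.704438) = 1.15944/1.32052 = 0.8780

u ≈ 0.8780c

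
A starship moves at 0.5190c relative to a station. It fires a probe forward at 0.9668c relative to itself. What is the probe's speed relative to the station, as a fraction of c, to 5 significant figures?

u ≈ 0.98937c

Relativistic velocity addition: u = (u' + v)/(1 + u'v/c²)
= (0.9668 + 0.5190)/(1 + 0.9668×0.5190) = 1.4858/1.501769 = 0.98937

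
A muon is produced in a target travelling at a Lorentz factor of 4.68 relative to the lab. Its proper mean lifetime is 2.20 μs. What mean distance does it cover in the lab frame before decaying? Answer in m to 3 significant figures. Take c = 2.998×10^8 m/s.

d ≈ 3020 m

β = √(1 − 1/γ²) = √(1 − 1/4.68²) = 0.97690
Dilated lifetime: Δt = γτ₀ = 4.68 × 2.20 μs = 10.296 μs
d = vΔt = 0.97690c × 10.296 μs = 2.9288×10^8 m/s × 1.0296×10^-5 s = 3020 m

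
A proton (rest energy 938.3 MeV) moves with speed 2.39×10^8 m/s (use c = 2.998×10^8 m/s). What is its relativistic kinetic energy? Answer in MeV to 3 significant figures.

K ≈ 616 MeV

β = v/c = 2.39×10^8 / 2.998×10^8 = 0.79720
γ = 1/√(1 − 0.79720²) = 1.6564
K = (γ − 1)m₀c² = (1.6564 − 1) × 938.3 MeV = 0.65640 × 938.3 MeV = 616 MeV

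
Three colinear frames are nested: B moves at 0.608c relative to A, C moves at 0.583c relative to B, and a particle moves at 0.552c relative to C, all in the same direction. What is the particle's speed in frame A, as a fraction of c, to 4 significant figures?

u ≈ 0.9636c

Compose boost 2: (0.583 + 0.608)/(1 + 0.583×0.608) = 1.191/1.35446 = 0.879315
Compose boost 3: (0.552 + 0.879315)/(1 + 0.552×0.879315) = 1.43131/1.48538 = 0.9636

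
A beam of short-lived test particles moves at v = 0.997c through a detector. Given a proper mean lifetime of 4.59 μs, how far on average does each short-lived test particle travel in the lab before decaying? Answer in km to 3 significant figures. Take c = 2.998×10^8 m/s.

γ = 1/√(1 − 0.997²) = 12.920
Dilated lifetime: Δt = γτ₀ = 12.920 × 4.59 μs = 59.301 μs
d = vΔt = 0.997c × 59.301 μs = 2.9890×10^8 m/s × 5.9301×10^-5 s = 17.7 km

d ≈ 17.7 km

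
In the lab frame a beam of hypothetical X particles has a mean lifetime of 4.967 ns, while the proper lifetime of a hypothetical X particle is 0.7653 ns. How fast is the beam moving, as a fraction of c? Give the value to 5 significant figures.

γ = Δt/τ₀ = 4.967/0.7653 = 6.490265
β = √(1 − 1/γ²) = √(1 − 1/6.490265²) = 0.98806

β ≈ 0.98806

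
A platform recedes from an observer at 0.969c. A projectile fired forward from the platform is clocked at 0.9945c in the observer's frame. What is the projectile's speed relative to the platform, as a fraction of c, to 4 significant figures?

u' ≈ 0.7019c

Inverse velocity addition: u' = (u − v)/(1 − uv/c²)
= (0.9945 − 0.969)/(1 − 0.9945×0.969) = 0.02550/0.0363295 = 0.7019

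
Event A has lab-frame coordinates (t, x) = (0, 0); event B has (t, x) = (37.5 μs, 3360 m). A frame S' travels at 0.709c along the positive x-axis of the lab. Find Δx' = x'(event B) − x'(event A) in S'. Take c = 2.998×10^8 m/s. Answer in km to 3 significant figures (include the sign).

γ = 1/√(1 − 0.709²) = 1.4180
Δx' = γ(Δx − vΔt) = 1.4180 × (3360 m − 0.709×(2.998×10^8 m/s)×37.5×10^-6 s)
= 1.4180 × (-4610.9 m) = -6.54 km

Δx' ≈ -6.54 km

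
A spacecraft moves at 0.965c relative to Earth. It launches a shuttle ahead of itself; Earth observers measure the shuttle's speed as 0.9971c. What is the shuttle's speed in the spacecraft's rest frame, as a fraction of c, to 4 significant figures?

u' ≈ 0.8492c

Inverse velocity addition: u' = (u − v)/(1 − uv/c²)
= (0.9971 − 0.965)/(1 − 0.9971×0.965) = 0.03210/0.0377985 = 0.8492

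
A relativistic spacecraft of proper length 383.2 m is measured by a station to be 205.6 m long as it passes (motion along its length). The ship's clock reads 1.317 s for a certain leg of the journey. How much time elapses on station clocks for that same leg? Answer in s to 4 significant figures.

Length contraction ⇒ γ = L₀/L = 383.2/205.6 = 1.86381
Time dilation: Δt = γτ₀ = 1.86381 × 1.317 s = 2.455 s

Δt ≈ 2.455 s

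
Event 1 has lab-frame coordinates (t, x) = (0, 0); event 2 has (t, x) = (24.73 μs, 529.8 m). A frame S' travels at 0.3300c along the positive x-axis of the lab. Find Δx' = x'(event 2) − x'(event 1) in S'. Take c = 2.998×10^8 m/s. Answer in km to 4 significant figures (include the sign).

γ = 1/√(1 − 0.3300²) = 1.05934
Δx' = γ(Δx − vΔt) = 1.05934 × (529.8 m − 0.3300×(2.998×10^8 m/s)×24.73×10^-6 s)
= 1.05934 × (-1916.84 m) = -2.031 km

Δx' ≈ -2.031 km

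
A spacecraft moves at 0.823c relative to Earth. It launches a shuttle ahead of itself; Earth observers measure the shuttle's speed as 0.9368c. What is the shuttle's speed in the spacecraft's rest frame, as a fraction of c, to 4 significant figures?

Inverse velocity addition: u' = (u − v)/(1 − uv/c²)
= (0.9368 − 0.823)/(1 − 0.9368×0.823) = 0.1138/0.229014 = 0.4969

u' ≈ 0.4969c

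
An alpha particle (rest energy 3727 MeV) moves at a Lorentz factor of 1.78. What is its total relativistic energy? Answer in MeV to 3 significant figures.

E ≈ 6630 MeV

γ = 1.78 (given)
E = γm₀c² = 1.78 × 3727 MeV = 6630 MeV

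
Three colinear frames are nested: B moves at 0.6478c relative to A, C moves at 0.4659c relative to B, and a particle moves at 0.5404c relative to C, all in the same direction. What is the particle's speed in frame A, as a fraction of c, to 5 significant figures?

u ≈ 0.95458c

Compose boost 2: (0.4659 + 0.6478)/(1 + 0.4659×0.6478) = 1.1137/1.301810 = 0.8555012
Compose boost 3: (0.5404 + 0.8555012)/(1 + 0.5404×0.8555012) = 1.395901/1.462313 = 0.95458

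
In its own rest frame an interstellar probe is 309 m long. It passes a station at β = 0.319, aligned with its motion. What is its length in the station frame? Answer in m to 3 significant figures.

γ = 1/√(1 − 0.319²) = 1.0551
Length contraction: L = L₀/γ = 309/1.0551 = 293 m

L ≈ 293 m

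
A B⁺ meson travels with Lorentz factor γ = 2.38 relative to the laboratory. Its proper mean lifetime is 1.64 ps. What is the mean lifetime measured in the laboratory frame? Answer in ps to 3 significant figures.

γ = 2.38 (given)
Time dilation: Δt = γτ₀ = 2.38 × 1.64 ps = 3.90 ps

Δt ≈ 3.90 ps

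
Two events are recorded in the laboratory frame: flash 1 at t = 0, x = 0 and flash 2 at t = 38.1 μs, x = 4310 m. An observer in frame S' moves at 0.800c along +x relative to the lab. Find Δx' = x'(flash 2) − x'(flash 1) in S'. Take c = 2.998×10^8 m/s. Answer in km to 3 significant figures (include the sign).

γ = 1/√(1 − 0.800²) = 1.6667
Δx' = γ(Δx − vΔt) = 1.6667 × (4310 m − 0.800×(2.998×10^8 m/s)×38.1×10^-6 s)
= 1.6667 × (-4827.9 m) = -8.05 km

Δx' ≈ -8.05 km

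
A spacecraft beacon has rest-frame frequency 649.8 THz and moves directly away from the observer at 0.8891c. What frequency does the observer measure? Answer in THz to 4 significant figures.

Relativistic Doppler: f_obs = f_src √((1−β)/(1+β))
= 649.8 × √(0.110900/1.88910) = 649.8 × 0.242292 = 157.4 THz

f_obs ≈ 157.4 THz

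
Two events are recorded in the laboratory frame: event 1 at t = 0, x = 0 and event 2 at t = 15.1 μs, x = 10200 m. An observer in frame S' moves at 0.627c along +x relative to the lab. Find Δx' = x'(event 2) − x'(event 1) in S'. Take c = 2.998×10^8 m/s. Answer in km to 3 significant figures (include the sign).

Δx' ≈ 9.45 km

γ = 1/√(1 − 0.627²) = 1.2837
Δx' = γ(Δx − vΔt) = 1.2837 × (10200 m − 0.627×(2.998×10^8 m/s)×15.1×10^-6 s)
= 1.2837 × (7361.6 m) = 9.45 km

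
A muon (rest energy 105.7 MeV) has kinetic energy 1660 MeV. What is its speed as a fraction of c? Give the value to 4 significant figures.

γ = 1 + K/(m₀c²) = 1 + 1660/105.7 = 16.7048
β = √(1 − 1/γ²) = 0.9982

β ≈ 0.9982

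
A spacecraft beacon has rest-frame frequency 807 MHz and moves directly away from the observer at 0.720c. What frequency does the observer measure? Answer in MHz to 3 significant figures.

f_obs ≈ 326 MHz

Relativistic Doppler: f_obs = f_src √((1−β)/(1+β))
= 807 × √(0.28000/1.7200) = 807 × 0.40347 = 326 MHz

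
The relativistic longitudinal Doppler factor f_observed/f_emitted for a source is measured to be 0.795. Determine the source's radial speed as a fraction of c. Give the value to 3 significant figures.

f_obs/f_src = √((1−β)/(1+β)) = 0.795  ⇒  (1−β)/(1+β) = 0.63203
β = |1 − D²|/(1 + D²) = |1 − 0.63203|/(1 + 0.63203) = 0.225

β ≈ 0.225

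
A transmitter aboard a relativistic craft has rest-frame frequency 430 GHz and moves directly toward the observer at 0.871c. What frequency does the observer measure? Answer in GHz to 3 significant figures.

f_obs ≈ 1640 GHz

Relativistic Doppler: f_obs = f_src √((1+β)/(1−β))
= 430 × √(1.8710/0.12900) = 430 × 3.8084 = 1640 GHz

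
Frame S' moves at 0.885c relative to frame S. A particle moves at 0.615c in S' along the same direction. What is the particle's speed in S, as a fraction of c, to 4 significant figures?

Relativistic velocity addition: u = (u' + v)/(1 + u'v/c²)
= (0.615 + 0.885)/(1 + 0.615×0.885) = 1.500/1.54427 = 0.9713

u ≈ 0.9713c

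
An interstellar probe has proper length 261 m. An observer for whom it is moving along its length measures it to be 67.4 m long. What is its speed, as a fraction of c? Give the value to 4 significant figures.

β ≈ 0.9661

γ = L₀/L = 261/67.4 = 3.87240
β = √(1 − 1/γ²) = 0.9661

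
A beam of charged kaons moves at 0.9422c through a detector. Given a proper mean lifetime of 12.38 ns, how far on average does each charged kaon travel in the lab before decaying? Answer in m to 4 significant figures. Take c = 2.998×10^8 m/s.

γ = 1/√(1 − 0.9422²) = 2.98462
Dilated lifetime: Δt = γτ₀ = 2.98462 × 12.38 ns = 36.9496 ns
d = vΔt = 0.9422c × 36.9496 ns = 2.82472×10^8 m/s × 3.69496×10^-8 s = 10.44 m

d ≈ 10.44 m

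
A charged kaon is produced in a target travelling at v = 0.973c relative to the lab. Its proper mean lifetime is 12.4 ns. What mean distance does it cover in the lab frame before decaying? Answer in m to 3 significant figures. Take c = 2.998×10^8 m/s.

d ≈ 15.7 m

γ = 1/√(1 − 0.973²) = 4.3327
Dilated lifetime: Δt = γτ₀ = 4.3327 × 12.4 ns = 53.725 ns
d = vΔt = 0.973c × 53.725 ns = 2.9171×10^8 m/s × 5.3725×10^-8 s = 15.7 m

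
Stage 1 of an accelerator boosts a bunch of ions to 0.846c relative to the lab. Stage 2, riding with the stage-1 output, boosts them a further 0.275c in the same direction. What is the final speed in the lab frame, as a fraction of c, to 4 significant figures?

Compose boost 2: (0.275 + 0.846)/(1 + 0.275×0.846) = 1.121/1.23265 = 0.9094

u ≈ 0.9094c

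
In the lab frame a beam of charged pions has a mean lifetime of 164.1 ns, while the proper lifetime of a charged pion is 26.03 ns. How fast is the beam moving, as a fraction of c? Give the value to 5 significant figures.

β ≈ 0.98734

γ = Δt/τ₀ = 164.1/26.03 = 6.304264
β = √(1 − 1/γ²) = √(1 − 1/6.304264²) = 0.98734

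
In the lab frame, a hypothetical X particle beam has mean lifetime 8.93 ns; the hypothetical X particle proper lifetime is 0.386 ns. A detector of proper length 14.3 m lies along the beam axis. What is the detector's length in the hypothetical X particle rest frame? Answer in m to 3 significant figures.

Time dilation ⇒ γ = Δt/τ₀ = 8.93/0.386 = 23.135
Length contraction: L = L₀/γ = 14.3/23.135 = 0.618 m

L ≈ 0.618 m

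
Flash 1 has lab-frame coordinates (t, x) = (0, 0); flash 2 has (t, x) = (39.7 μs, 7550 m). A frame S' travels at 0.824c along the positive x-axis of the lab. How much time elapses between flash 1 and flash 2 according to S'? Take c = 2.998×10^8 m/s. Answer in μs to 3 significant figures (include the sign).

γ = 1/√(1 − 0.824²) = 1.7649
Δt' = γ(Δt − vΔx/c²) = 1.7649 × (39.7 μs − 0.824×7550 m / (2.998×10^8 m/s))
= 1.7649 × (18.949 μs) = 33.4 μs

Δt' ≈ 33.4 μs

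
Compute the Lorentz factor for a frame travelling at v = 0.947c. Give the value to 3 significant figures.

γ ≈ 3.11

γ = 1/√(1 − β²) = 1/√(1 − 0.947²) = 1/√(0.10319) = 3.11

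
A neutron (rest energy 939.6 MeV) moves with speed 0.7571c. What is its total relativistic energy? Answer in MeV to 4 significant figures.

γ = 1/√(1 − 0.7571²) = 1.53069
E = γm₀c² = 1.53069 × 939.6 MeV = 1438 MeV

E ≈ 1438 MeV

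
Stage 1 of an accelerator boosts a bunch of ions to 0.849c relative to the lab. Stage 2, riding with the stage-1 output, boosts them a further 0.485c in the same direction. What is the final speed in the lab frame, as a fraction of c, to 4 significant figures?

Compose boost 2: (0.485 + 0.849)/(1 + 0.485×0.849) = 1.334/1.41176 = 0.9449

u ≈ 0.9449c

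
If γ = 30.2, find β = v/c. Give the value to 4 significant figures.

β ≈ 0.9995

β = √(1 − 1/γ²) = √(1 − 1/30.2²) = √(0.998904) = 0.9995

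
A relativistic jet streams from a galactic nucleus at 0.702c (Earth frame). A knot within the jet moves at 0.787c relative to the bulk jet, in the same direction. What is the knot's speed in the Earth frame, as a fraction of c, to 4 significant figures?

Relativistic velocity addition: u = (u' + v)/(1 + u'v/c²)
= (0.787 + 0.702)/(1 + 0.787×0.702) = 1.489/1.55247 = 0.9591

u ≈ 0.9591c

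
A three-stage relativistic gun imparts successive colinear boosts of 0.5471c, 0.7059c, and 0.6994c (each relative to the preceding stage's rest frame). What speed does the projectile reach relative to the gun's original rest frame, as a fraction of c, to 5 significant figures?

u ≈ 0.98230c

Compose boost 2: (0.7059 + 0.5471)/(1 + 0.7059×0.5471) = 1.2530/1.386198 = 0.9039113
Compose boost 3: (0.6994 + 0.9039113)/(1 + 0.6994×0.9039113) = 1.603311/1.632196 = 0.98230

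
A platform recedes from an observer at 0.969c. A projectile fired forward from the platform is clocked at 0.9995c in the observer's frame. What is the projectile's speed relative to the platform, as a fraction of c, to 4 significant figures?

Inverse velocity addition: u' = (u − v)/(1 − uv/c²)
= (0.9995 − 0.969)/(1 − 0.9995×0.969) = 0.03050/0.0314845 = 0.9687

u' ≈ 0.9687c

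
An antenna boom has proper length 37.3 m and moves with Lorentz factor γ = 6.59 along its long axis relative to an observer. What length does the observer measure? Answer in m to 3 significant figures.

L ≈ 5.66 m

γ = 6.59 (given)
Length contraction: L = L₀/γ = 37.3/6.59 = 5.66 m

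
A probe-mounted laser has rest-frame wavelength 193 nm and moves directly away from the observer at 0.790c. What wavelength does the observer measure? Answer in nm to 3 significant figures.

λ_obs ≈ 563 nm

Relativistic Doppler: λ_obs = λ_src √((1+β)/(1−β))
= 193 × √(1.7900/0.21000) = 193 × 2.9196 = 563 nm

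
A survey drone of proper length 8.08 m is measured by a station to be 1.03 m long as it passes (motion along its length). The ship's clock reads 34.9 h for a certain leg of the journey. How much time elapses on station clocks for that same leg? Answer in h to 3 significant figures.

Δt ≈ 274 h

Length contraction ⇒ γ = L₀/L = 8.08/1.03 = 7.8447
Time dilation: Δt = γτ₀ = 7.8447 × 34.9 h = 274 h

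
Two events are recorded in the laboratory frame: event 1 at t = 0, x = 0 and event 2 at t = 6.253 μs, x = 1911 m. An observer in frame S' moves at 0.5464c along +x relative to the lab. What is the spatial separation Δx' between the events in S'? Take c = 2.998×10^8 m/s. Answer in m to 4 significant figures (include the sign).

Δx' ≈ 1059 m

γ = 1/√(1 − 0.5464²) = 1.19400
Δx' = γ(Δx − vΔt) = 1.19400 × (1911 m − 0.5464×(2.998×10^8 m/s)×6.253×10^-6 s)
= 1.19400 × (886.692 m) = 1059 m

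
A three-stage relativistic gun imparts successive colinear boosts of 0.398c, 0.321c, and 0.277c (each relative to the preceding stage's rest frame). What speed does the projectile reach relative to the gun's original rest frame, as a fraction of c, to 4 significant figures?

Compose boost 2: (0.321 + 0.398)/(1 + 0.321×0.398) = 0.7190/1.12776 = 0.637548
Compose boost 3: (0.277 + 0.637548)/(1 + 0.277×0.637548) = 0.914548/1.17660 = 0.7773

u ≈ 0.7773c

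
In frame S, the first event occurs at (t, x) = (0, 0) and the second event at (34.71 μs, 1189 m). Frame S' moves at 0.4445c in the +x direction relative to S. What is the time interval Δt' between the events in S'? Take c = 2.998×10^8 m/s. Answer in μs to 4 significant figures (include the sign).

Δt' ≈ 36.78 μs

γ = 1/√(1 − 0.4445²) = 1.11635
Δt' = γ(Δt − vΔx/c²) = 1.11635 × (34.71 μs − 0.4445×1189 m / (2.998×10^8 m/s))
= 1.11635 × (32.9471 μs) = 36.78 μs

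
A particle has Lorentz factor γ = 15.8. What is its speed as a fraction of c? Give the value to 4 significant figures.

β ≈ 0.9980

β = √(1 − 1/γ²) = √(1 − 1/15.8²) = √(0.995994) = 0.9980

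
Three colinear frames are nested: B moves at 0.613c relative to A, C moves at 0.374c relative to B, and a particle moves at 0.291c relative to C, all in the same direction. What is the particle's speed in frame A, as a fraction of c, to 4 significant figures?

u ≈ 0.8867c

Compose boost 2: (0.374 + 0.613)/(1 + 0.374×0.613) = 0.9870/1.22926 = 0.802921
Compose boost 3: (0.291 + 0.802921)/(1 + 0.291×0.802921) = 1.09392/1.23365 = 0.8867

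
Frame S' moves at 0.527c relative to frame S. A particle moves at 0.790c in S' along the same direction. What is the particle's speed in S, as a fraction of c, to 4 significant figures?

u ≈ 0.9299c

Relativistic velocity addition: u = (u' + v)/(1 + u'v/c²)
= (0.790 + 0.527)/(1 + 0.790×0.527) = 1.317/1.41633 = 0.9299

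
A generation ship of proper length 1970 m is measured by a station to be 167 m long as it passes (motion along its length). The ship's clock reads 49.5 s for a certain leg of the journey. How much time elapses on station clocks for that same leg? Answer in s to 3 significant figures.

Length contraction ⇒ γ = L₀/L = 1970/167 = 11.796
Time dilation: Δt = γτ₀ = 11.796 × 49.5 s = 584 s

Δt ≈ 584 s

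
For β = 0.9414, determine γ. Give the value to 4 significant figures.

γ = 1/√(1 − β²) = 1/√(1 − 0.9414²) = 1/√(0.113766) = 2.965

γ ≈ 2.965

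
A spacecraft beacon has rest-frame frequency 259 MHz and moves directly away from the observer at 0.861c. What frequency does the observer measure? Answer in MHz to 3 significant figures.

Relativistic Doppler: f_obs = f_src √((1−β)/(1+β))
= 259 × √(0.13900/1.8610) = 259 × 0.27330 = 70.8 MHz

f_obs ≈ 70.8 MHz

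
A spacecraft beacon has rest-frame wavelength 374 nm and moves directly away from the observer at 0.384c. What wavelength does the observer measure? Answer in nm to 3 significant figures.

λ_obs ≈ 561 nm

Relativistic Doppler: λ_obs = λ_src √((1+β)/(1−β))
= 374 × √(1.3840/0.61600) = 374 × 1.4989 = 561 nm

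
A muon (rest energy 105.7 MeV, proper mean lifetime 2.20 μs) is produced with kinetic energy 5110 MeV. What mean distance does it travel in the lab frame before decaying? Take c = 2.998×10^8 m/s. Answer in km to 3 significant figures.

γ = 1 + K/(m₀c²) = 1 + 5110/105.7 = 49.344
β = √(1 − 1/γ²) = 0.99979
Dilated lifetime: γτ₀ = 49.344 × 2.20 μs = 108.56 μs
d = βc·γτ₀ = 0.99979 × (2.998×10^8 m/s) × 0.00010856 s = 32.5 km

d ≈ 32.5 km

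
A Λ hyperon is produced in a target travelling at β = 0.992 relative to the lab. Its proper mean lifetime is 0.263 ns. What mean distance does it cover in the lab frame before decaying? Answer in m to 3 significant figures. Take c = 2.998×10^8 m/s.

γ = 1/√(1 − 0.992²) = 7.9216
Dilated lifetime: Δt = γτ₀ = 7.9216 × 0.263 ns = 2.0834 ns
d = vΔt = 0.992c × 2.0834 ns = 2.9740×10^8 m/s × 2.0834×10^-9 s = 0.620 m

d ≈ 0.620 m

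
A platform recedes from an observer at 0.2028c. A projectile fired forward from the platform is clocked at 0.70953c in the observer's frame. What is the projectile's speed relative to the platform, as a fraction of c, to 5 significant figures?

u' ≈ 0.59190c

Inverse velocity addition: u' = (u − v)/(1 − uv/c²)
= (0.70953 − 0.2028)/(1 − 0.70953×0.2028) = 0.50673/0.8561073 = 0.59190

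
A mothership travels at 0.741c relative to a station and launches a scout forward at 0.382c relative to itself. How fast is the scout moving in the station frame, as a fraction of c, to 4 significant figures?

u ≈ 0.8752c

Compose boost 2: (0.382 + 0.741)/(1 + 0.382×0.741) = 1.123/1.28306 = 0.8752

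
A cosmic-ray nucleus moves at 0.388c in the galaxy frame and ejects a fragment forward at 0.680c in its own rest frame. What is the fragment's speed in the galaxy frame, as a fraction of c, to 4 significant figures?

Compose boost 2: (0.680 + 0.388)/(1 + 0.680×0.388) = 1.068/1.26384 = 0.8450

u ≈ 0.8450c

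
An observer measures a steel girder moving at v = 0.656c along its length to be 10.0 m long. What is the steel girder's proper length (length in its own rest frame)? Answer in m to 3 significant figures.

L₀ ≈ 13.2 m

γ = 1/√(1 − 0.656²) = 1.3249
L₀ = γL = 1.3249 × 10.0 = 13.2 m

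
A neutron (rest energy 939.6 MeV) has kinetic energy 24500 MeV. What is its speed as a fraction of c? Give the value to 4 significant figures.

β ≈ 0.9993

γ = 1 + K/(m₀c²) = 1 + 24500/939.6 = 27.0749
β = √(1 − 1/γ²) = 0.9993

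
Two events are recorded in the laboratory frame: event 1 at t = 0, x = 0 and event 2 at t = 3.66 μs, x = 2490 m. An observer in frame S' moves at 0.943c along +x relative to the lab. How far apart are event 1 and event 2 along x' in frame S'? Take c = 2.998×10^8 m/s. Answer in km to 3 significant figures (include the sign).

Δx' ≈ 4.37 km

γ = 1/√(1 − 0.943²) = 3.0049
Δx' = γ(Δx − vΔt) = 3.0049 × (2490 m − 0.943×(2.998×10^8 m/s)×3.66×10^-6 s)
= 3.0049 × (1455.3 m) = 4.37 km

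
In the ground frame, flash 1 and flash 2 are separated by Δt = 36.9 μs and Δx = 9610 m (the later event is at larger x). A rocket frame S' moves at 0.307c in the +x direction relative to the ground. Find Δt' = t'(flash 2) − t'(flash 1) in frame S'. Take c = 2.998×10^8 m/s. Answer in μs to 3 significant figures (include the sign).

Δt' ≈ 28.4 μs

γ = 1/√(1 − 0.307²) = 1.0507
Δt' = γ(Δt − vΔx/c²) = 1.0507 × (36.9 μs − 0.307×9610 m / (2.998×10^8 m/s))
= 1.0507 × (27.059 μs) = 28.4 μs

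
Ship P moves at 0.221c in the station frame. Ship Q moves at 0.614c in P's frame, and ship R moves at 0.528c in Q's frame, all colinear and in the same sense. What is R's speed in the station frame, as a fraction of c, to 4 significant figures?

Compose boost 2: (0.614 + 0.221)/(1 + 0.614×0.221) = 0.8350/1.13569 = 0.735233
Compose boost 3: (0.528 + 0.735233)/(1 + 0.528×0.735233) = 1.26323/1.38820 = 0.9100

u ≈ 0.9100c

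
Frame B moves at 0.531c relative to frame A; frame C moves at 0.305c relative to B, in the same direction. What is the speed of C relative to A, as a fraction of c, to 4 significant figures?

Compose boost 2: (0.305 + 0.531)/(1 + 0.305×0.531) = 0.8360/1.16196 = 0.7195

u ≈ 0.7195c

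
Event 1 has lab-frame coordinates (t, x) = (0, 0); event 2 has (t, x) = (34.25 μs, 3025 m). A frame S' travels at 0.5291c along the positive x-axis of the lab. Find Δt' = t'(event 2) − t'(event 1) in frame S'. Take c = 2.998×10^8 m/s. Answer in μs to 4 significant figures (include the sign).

Δt' ≈ 34.07 μs

γ = 1/√(1 − 0.5291²) = 1.17847
Δt' = γ(Δt − vΔx/c²) = 1.17847 × (34.25 μs − 0.5291×3025 m / (2.998×10^8 m/s))
= 1.17847 × (28.9113 μs) = 34.07 μs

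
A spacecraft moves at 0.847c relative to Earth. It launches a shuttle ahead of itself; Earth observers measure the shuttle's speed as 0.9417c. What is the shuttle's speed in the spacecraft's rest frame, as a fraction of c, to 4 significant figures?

u' ≈ 0.4679c

Inverse velocity addition: u' = (u − v)/(1 − uv/c²)
= (0.9417 − 0.847)/(1 − 0.9417×0.847) = 0.09470/0.202380 = 0.4679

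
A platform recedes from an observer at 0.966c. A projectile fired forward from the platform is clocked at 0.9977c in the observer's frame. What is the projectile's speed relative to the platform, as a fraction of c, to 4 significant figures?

u' ≈ 0.8752c

Inverse velocity addition: u' = (u − v)/(1 − uv/c²)
= (0.9977 − 0.966)/(1 − 0.9977×0.966) = 0.03170/0.0362218 = 0.8752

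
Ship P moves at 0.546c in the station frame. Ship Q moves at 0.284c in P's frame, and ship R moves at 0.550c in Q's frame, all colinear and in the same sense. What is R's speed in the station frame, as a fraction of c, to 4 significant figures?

Compose boost 2: (0.284 + 0.546)/(1 + 0.284×0.546) = 0.8300/1.15506 = 0.718575
Compose boost 3: (0.550 + 0.718575)/(1 + 0.550×0.718575) = 1.26857/1.39522 = 0.9092

u ≈ 0.9092c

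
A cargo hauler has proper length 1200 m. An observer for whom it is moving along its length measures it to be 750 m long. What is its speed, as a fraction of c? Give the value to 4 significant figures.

β ≈ 0.7806

γ = L₀/L = 1200/750 = 1.60000
β = √(1 − 1/γ²) = 0.7806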